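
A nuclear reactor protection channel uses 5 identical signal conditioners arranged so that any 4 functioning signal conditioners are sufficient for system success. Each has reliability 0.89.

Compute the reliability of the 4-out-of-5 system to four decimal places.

0.9035

R = Σ_{i=4}^{5} C(5,i) p^i (1−p)^{5−i} with p = 0.89
C(5,4)·0.89^4·0.11^1 = 0.345082
C(5,5)·0.89^5·0.11^0 = 0.558406
Sum = 0.9035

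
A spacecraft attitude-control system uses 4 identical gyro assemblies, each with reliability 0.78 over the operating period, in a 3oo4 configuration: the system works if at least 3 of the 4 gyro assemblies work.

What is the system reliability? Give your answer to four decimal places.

0.7878

R = Σ_{i=3}^{4} C(4,i) p^i (1−p)^{4−i} with p = 0.78
C(4,3)·0.78^3·0.22^1 = 0.417606
C(4,4)·0.78^4·0.22^0 = 0.370151
Sum = 0.7878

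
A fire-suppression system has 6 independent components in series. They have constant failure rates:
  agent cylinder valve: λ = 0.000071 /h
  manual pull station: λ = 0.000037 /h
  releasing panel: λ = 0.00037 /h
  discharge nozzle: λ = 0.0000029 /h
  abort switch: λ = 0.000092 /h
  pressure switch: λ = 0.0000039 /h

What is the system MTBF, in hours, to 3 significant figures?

Series of exponential components: λ_sys = Σ λ_i
λ_sys = 0.000071 + 0.000037 + 0.00037 + 0.0000029 + 0.000092 + 0.0000039 = 5.7680e-04 /h
MTBF = 1 / λ_sys = 1730 h

1730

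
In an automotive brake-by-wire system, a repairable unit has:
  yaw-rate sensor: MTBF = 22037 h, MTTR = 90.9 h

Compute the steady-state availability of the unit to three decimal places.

A(yaw-rate sensor) = MTBF/(MTBF+MTTR) = 22037/(22037+90.9) = 0.996

0.996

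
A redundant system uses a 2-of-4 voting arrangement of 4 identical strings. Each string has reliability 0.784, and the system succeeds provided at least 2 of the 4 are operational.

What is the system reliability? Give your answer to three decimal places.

0.966

R = Σ_{i=2}^{4} C(4,i) p^i (1−p)^{4−i} with p = 0.784
C(4,2)·0.784^2·0.216^2 = 0.17206
C(4,3)·0.784^3·0.216^1 = 0.41635
C(4,4)·0.784^4·0.216^0 = 0.37780
Sum = 0.966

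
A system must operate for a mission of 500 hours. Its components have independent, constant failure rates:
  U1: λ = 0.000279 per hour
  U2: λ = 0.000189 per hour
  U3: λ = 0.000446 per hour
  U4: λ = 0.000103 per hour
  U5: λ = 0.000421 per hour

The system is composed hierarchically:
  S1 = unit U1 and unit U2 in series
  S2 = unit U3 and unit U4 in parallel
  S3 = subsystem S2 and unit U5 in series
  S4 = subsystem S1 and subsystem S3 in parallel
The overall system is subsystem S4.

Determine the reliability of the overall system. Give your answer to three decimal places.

0.959

R(U1) = exp(−0.000279 × 500) = 0.86979
R(U2) = exp(−0.000189 × 500) = 0.90983
R(U3) = exp(−0.000446 × 500) = 0.80011
R(U4) = exp(−0.000103 × 500) = 0.94980
R(U5) = exp(−0.000421 × 500) = 0.81018
Series (U1 and U2): 0.86979 × 0.90983 = 0.79136
Parallel (U3 and U4): 1 − (1 − 0.80011)(1 − 0.94980) = 0.98997
Series ([0.98997] and U5): 0.98997 × 0.81018 = 0.80205
Parallel ([0.79136] and [0.80205]): 1 − (1 − 0.79136)(1 − 0.80205) = 0.959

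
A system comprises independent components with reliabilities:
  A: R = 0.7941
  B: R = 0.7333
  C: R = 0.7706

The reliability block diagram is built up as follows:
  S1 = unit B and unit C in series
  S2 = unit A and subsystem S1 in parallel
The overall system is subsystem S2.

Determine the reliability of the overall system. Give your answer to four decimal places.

Series (B and C): 0.733300 × 0.770600 = 0.565081
Parallel (A and [0.565081]): 1 − (1 − 0.794100)(1 − 0.565081) = 0.9105

0.9105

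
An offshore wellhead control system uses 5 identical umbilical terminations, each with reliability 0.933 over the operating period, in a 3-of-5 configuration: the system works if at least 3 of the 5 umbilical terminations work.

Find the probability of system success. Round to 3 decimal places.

0.997

R = Σ_{i=3}^{5} C(5,i) p^i (1−p)^{5−i} with p = 0.933
C(5,3)·0.933^3·0.067^2 = 0.03646
C(5,4)·0.933^4·0.067^1 = 0.25385
C(5,5)·0.933^5·0.067^0 = 0.70698
Sum = 0.997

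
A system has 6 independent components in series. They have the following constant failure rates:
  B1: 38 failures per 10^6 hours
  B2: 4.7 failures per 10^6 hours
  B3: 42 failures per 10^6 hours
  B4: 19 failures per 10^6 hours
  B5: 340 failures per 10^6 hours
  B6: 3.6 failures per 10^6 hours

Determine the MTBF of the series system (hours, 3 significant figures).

2240

Series of exponential components: λ_sys = Σ λ_i
λ_sys = 0.000038 + 0.0000047 + 0.000042 + 0.000019 + 0.00034 + 0.0000036 = 4.4730e-04 /h
MTBF = 1 / λ_sys = 2240 h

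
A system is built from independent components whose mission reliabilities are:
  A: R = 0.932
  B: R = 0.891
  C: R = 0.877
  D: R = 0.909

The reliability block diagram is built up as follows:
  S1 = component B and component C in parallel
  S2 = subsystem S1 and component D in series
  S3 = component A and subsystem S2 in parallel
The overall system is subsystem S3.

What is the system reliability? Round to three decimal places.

0.993

Parallel (B and C): 1 − (1 − 0.89100)(1 − 0.87700) = 0.98659
Series ([0.98659] and D): 0.98659 × 0.90900 = 0.89681
Parallel (A and [0.89681]): 1 − (1 − 0.93200)(1 − 0.89681) = 0.993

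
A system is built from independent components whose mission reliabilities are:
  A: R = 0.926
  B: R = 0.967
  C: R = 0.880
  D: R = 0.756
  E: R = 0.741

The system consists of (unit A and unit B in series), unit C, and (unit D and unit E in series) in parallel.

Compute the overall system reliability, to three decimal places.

Series (A and B): 0.92600 × 0.96700 = 0.89544
Series (D and E): 0.75600 × 0.74100 = 0.56020
Parallel ([0.89544], C, and [0.56020]): 1 − (1 − 0.89544)(1 − 0.88000)(1 − 0.56020) = 0.994

0.994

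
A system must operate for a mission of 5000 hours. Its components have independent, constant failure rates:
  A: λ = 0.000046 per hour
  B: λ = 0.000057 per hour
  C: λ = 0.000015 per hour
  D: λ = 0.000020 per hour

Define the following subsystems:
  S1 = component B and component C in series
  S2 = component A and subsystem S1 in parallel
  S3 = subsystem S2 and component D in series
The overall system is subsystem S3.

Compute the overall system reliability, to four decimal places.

0.8486

R(A) = exp(−0.000046 × 5000) = 0.794534
R(B) = exp(−0.000057 × 5000) = 0.752014
R(C) = exp(−0.000015 × 5000) = 0.927743
R(D) = exp(−0.000020 × 5000) = 0.904837
Series (B and C): 0.752014 × 0.927743 = 0.697676
Parallel (A and [0.697676]): 1 − (1 − 0.794534)(1 − 0.697676) = 0.937883
Series ([0.937883] and D): 0.937883 × 0.904837 = 0.8486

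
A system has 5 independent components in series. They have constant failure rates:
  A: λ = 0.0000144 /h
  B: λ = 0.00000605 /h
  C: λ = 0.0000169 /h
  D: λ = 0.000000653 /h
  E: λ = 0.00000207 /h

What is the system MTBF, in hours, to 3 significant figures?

Series of exponential components: λ_sys = Σ λ_i
λ_sys = 0.0000144 + 0.00000605 + 0.0000169 + 0.000000653 + 0.00000207 = 4.0073e-05 /h
MTBF = 1 / λ_sys = 25000 h

25000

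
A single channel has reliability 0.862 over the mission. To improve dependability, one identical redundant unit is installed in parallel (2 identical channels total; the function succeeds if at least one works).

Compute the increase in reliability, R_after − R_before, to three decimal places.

R_before = 0.862
R_after = 1 − (1 − 0.862)^2 = 0.981
ΔR = 0.981 − 0.862 = 0.119

0.119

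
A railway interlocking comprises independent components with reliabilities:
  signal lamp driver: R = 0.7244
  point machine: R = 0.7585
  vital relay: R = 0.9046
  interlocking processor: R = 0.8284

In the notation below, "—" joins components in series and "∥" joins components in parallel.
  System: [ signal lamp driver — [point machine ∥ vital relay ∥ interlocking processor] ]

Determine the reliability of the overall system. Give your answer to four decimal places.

Parallel (point machine, vital relay, and interlocking processor): 1 − (1 − 0.758500)(1 − 0.904600)(1 − 0.828400) = 0.996046
Series (signal lamp driver and [0.996046]): 0.724400 × 0.996046 = 0.7215

0.7215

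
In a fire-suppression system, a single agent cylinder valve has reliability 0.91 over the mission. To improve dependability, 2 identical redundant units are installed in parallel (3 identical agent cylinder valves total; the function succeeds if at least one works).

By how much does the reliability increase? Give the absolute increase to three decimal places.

0.089

R_before = 0.91
R_after = 1 − (1 − 0.91)^3 = 0.999
ΔR = 0.999 − 0.91 = 0.089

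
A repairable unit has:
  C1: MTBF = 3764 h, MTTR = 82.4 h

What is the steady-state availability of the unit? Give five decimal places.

0.97858

A(C1) = MTBF/(MTBF+MTTR) = 3764/(3764+82.4) = 0.97858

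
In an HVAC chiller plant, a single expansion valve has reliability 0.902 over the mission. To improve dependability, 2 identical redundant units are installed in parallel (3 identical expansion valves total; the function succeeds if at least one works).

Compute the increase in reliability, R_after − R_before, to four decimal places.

0.0971

R_before = 0.902
R_after = 1 − (1 − 0.902)^3 = 0.9991
ΔR = 0.9991 − 0.902 = 0.0971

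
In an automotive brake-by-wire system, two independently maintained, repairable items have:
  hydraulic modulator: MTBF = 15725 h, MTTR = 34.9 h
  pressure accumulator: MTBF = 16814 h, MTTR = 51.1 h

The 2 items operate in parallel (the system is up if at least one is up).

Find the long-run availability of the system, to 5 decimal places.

0.99999

A(hydraulic modulator) = MTBF/(MTBF+MTTR) = 15725/(15725+34.9) = 0.997786
A(pressure accumulator) = MTBF/(MTBF+MTTR) = 16814/(16814+51.1) = 0.996970
Parallel availability: 1 − (1 − 0.997786)(1 − 0.996970) = 0.99999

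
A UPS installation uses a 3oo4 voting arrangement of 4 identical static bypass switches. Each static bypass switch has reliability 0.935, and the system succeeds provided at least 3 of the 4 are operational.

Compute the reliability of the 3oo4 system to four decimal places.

R = Σ_{i=3}^{4} C(4,i) p^i (1−p)^{4−i} with p = 0.935
C(4,3)·0.935^3·0.065^1 = 0.212524
C(4,4)·0.935^4·0.065^0 = 0.764269
Sum = 0.9768

0.9768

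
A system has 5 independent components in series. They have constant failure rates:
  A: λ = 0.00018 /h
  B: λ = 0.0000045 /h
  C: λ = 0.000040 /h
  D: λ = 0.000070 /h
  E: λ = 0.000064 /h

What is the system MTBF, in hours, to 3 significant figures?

2790

Series of exponential components: λ_sys = Σ λ_i
λ_sys = 0.00018 + 0.0000045 + 0.000040 + 0.000070 + 0.000064 = 3.5850e-04 /h
MTBF = 1 / λ_sys = 2790 h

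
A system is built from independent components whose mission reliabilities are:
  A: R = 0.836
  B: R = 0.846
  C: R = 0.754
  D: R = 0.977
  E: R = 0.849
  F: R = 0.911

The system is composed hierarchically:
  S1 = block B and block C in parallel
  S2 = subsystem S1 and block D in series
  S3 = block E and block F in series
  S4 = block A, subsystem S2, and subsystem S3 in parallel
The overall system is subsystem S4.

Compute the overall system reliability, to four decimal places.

0.9978

Parallel (B and C): 1 − (1 − 0.846000)(1 − 0.754000) = 0.962116
Series ([0.962116] and D): 0.962116 × 0.977000 = 0.939987
Series (E and F): 0.849000 × 0.911000 = 0.773439
Parallel (A, [0.939987], and [0.773439]): 1 − (1 − 0.836000)(1 − 0.939987)(1 − 0.773439) = 0.9978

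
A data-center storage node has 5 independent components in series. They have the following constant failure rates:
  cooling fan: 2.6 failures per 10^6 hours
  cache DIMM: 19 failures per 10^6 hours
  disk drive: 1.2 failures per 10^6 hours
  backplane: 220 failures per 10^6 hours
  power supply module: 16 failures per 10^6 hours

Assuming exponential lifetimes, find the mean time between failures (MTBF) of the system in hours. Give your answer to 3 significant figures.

3860

Series of exponential components: λ_sys = Σ λ_i
λ_sys = 0.0000026 + 0.000019 + 0.0000012 + 0.00022 + 0.000016 = 2.5880e-04 /h
MTBF = 1 / λ_sys = 3860 h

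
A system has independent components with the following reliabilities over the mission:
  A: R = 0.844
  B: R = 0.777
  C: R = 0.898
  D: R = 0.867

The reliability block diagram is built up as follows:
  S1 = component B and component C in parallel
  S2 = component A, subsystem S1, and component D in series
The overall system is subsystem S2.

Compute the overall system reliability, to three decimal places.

0.715

Parallel (B and C): 1 − (1 − 0.77700)(1 − 0.89800) = 0.97725
Series (A, [0.97725], and D): 0.84400 × 0.97725 × 0.86700 = 0.715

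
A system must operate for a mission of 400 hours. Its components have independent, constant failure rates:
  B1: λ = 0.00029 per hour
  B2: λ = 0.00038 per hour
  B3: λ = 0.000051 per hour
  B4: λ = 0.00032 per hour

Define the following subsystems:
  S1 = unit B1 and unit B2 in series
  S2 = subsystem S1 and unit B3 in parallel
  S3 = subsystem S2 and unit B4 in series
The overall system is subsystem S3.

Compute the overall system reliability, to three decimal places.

0.876

R(B1) = exp(−0.00029 × 400) = 0.89048
R(B2) = exp(−0.00038 × 400) = 0.85899
R(B3) = exp(−0.000051 × 400) = 0.97981
R(B4) = exp(−0.00032 × 400) = 0.87985
Series (B1 and B2): 0.89048 × 0.85899 = 0.76491
Parallel ([0.76491] and B3): 1 − (1 − 0.76491)(1 − 0.97981) = 0.99525
Series ([0.99525] and B4): 0.99525 × 0.87985 = 0.876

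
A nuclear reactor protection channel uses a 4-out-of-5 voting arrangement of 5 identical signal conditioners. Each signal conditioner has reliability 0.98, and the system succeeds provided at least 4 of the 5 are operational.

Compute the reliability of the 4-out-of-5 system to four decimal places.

R = Σ_{i=4}^{5} C(5,i) p^i (1−p)^{5−i} with p = 0.98
C(5,4)·0.98^4·0.02^1 = 0.092237
C(5,5)·0.98^5·0.02^0 = 0.903921
Sum = 0.9962

0.9962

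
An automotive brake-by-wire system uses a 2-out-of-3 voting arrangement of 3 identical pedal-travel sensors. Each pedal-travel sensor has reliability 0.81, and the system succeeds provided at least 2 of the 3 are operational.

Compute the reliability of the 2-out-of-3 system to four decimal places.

0.9054

R = Σ_{i=2}^{3} C(3,i) p^i (1−p)^{3−i} with p = 0.81
C(3,2)·0.81^2·0.19^1 = 0.373977
C(3,3)·0.81^3·0.19^0 = 0.531441
Sum = 0.9054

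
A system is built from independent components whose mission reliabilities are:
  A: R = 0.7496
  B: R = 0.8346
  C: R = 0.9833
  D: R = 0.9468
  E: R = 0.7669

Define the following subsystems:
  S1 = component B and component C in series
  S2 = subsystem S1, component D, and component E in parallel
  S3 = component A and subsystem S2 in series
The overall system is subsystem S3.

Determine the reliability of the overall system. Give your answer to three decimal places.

Series (B and C): 0.83460 × 0.98330 = 0.82066
Parallel ([0.82066], D, and E): 1 − (1 − 0.82066)(1 − 0.94680)(1 − 0.76690) = 0.99778
Series (A and [0.99778]): 0.74960 × 0.99778 = 0.748

0.748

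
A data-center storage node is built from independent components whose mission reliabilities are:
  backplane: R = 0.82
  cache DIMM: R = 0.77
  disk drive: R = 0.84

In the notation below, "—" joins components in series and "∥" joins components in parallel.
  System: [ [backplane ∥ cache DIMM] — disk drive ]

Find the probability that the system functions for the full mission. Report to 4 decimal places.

Parallel (backplane and cache DIMM): 1 − (1 − 0.820000)(1 − 0.770000) = 0.958600
Series ([0.958600] and disk drive): 0.958600 × 0.840000 = 0.8052

0.8052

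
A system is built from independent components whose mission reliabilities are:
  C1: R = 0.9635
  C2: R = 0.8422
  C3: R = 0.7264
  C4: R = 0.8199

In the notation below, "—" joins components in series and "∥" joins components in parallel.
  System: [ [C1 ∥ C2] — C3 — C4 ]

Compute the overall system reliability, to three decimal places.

0.592

Parallel (C1 and C2): 1 − (1 − 0.96350)(1 − 0.84220) = 0.99424
Series ([0.99424], C3, and C4): 0.99424 × 0.72640 × 0.81990 = 0.592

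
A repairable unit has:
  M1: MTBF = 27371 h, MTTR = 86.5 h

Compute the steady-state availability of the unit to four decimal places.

0.9968

A(M1) = MTBF/(MTBF+MTTR) = 27371/(27371+86.5) = 0.9968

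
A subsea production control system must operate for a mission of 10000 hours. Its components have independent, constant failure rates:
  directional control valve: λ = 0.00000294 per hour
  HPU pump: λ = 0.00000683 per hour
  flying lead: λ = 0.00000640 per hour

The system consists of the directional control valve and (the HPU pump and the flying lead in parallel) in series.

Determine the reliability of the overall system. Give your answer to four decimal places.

R(directional control valve) = exp(−0.00000294 × 10000) = 0.971028
R(HPU pump) = exp(−0.00000683 × 10000) = 0.933980
R(flying lead) = exp(−0.00000640 × 10000) = 0.938005
Parallel (HPU pump and flying lead): 1 − (1 − 0.933980)(1 − 0.938005) = 0.995907
Series (directional control valve and [0.995907]): 0.971028 × 0.995907 = 0.9671

0.9671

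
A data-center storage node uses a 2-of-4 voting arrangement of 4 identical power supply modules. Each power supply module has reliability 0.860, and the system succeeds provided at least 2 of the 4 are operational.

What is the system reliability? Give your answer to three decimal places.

0.990

R = Σ_{i=2}^{4} C(4,i) p^i (1−p)^{4−i} with p = 0.860
C(4,2)·0.860^2·0.140^2 = 0.08698
C(4,3)·0.860^3·0.140^1 = 0.35619
C(4,4)·0.860^4·0.140^0 = 0.54701
Sum = 0.990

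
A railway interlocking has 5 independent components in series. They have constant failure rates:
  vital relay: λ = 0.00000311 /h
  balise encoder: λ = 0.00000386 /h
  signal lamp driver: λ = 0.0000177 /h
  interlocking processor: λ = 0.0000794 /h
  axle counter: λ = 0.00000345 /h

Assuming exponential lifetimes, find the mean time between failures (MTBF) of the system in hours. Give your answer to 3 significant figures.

Series of exponential components: λ_sys = Σ λ_i
λ_sys = 0.00000311 + 0.00000386 + 0.0000177 + 0.0000794 + 0.00000345 = 1.0752e-04 /h
MTBF = 1 / λ_sys = 9300 h

9300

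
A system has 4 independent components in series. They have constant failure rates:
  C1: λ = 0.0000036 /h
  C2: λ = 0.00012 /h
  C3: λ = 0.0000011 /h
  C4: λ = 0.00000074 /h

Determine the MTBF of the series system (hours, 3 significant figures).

Series of exponential components: λ_sys = Σ λ_i
λ_sys = 0.0000036 + 0.00012 + 0.0000011 + 0.00000074 = 1.2544e-04 /h
MTBF = 1 / λ_sys = 7970 h

7970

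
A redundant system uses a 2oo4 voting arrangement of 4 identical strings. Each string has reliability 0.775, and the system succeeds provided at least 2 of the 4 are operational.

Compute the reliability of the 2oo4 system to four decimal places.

R = Σ_{i=2}^{4} C(4,i) p^i (1−p)^{4−i} with p = 0.775
C(4,2)·0.775^2·0.225^2 = 0.182440
C(4,3)·0.775^3·0.225^1 = 0.418936
C(4,4)·0.775^4·0.225^0 = 0.360750
Sum = 0.9621

0.9621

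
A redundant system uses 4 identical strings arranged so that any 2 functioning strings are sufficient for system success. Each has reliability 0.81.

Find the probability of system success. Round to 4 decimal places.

R = Σ_{i=2}^{4} C(4,i) p^i (1−p)^{4−i} with p = 0.81
C(4,2)·0.81^2·0.19^2 = 0.142111
C(4,3)·0.81^3·0.19^1 = 0.403895
C(4,4)·0.81^4·0.19^0 = 0.430467
Sum = 0.9765

0.9765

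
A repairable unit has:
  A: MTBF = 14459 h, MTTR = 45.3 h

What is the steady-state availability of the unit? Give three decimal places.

A(A) = MTBF/(MTBF+MTTR) = 14459/(14459+45.3) = 0.997

0.997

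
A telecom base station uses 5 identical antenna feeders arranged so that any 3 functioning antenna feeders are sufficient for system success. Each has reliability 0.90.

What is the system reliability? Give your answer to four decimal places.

R = Σ_{i=3}^{5} C(5,i) p^i (1−p)^{5−i} with p = 0.90
C(5,3)·0.90^3·0.10^2 = 0.072900
C(5,4)·0.90^4·0.10^1 = 0.328050
C(5,5)·0.90^5·0.10^0 = 0.590490
Sum = 0.9914

0.9914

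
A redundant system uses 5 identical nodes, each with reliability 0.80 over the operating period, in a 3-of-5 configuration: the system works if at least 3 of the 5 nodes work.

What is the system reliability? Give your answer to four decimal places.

0.9421

R = Σ_{i=3}^{5} C(5,i) p^i (1−p)^{5−i} with p = 0.80
C(5,3)·0.80^3·0.20^2 = 0.204800
C(5,4)·0.80^4·0.20^1 = 0.409600
C(5,5)·0.80^5·0.20^0 = 0.327680
Sum = 0.9421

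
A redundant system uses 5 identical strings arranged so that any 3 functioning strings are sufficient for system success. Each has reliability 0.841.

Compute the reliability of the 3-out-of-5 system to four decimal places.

R = Σ_{i=3}^{5} C(5,i) p^i (1−p)^{5−i} with p = 0.841
C(5,3)·0.841^3·0.159^2 = 0.150377
C(5,4)·0.841^4·0.159^1 = 0.397696
C(5,5)·0.841^5·0.159^0 = 0.420707
Sum = 0.9688

0.9688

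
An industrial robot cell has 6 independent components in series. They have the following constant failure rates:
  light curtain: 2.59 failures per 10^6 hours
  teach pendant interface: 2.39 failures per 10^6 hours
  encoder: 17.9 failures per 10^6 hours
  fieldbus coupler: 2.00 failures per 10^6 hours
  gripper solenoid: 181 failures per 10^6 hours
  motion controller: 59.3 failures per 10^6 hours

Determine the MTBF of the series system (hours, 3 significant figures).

3770

Series of exponential components: λ_sys = Σ λ_i
λ_sys = 0.00000259 + 0.00000239 + 0.0000179 + 0.00000200 + 0.000181 + 0.0000593 = 2.6518e-04 /h
MTBF = 1 / λ_sys = 3770 h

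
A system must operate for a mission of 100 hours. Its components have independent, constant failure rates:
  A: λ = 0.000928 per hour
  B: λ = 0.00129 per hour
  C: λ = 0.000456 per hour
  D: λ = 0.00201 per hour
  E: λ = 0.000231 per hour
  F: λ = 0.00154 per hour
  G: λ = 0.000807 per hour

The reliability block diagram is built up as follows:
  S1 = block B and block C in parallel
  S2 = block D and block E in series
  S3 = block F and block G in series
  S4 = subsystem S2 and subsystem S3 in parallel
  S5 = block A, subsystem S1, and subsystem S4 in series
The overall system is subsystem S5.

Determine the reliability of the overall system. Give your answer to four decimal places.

0.8684

R(A) = exp(−0.000928 × 100) = 0.911376
R(B) = exp(−0.00129 × 100) = 0.878974
R(C) = exp(−0.000456 × 100) = 0.955424
R(D) = exp(−0.00201 × 100) = 0.817912
R(E) = exp(−0.000231 × 100) = 0.977165
R(F) = exp(−0.00154 × 100) = 0.857272
R(G) = exp(−0.000807 × 100) = 0.922470
Parallel (B and C): 1 − (1 − 0.878974)(1 − 0.955424) = 0.994605
Series (D and E): 0.817912 × 0.977165 = 0.799235
Series (F and G): 0.857272 × 0.922470 = 0.790808
Parallel ([0.799235] and [0.790808]): 1 − (1 − 0.799235)(1 − 0.790808) = 0.958002
Series (A, [0.994605], and [0.958002]): 0.911376 × 0.994605 × 0.958002 = 0.8684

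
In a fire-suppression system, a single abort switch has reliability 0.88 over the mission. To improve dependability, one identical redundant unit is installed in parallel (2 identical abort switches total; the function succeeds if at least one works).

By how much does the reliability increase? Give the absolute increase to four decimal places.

R_before = 0.88
R_after = 1 − (1 − 0.88)^2 = 0.9856
ΔR = 0.9856 − 0.88 = 0.1056

0.1056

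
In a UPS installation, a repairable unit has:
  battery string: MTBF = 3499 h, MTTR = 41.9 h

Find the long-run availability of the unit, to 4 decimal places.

0.9882

A(battery string) = MTBF/(MTBF+MTTR) = 3499/(3499+41.9) = 0.9882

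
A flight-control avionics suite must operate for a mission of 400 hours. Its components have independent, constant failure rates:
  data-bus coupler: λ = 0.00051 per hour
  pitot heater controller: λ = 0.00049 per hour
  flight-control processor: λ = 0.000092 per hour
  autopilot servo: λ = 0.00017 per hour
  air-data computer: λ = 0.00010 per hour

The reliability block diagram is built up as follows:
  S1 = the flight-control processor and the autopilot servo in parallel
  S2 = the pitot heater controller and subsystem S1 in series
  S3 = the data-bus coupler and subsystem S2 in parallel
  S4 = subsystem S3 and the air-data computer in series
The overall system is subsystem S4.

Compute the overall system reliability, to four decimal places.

0.9289

R(data-bus coupler) = exp(−0.00051 × 400) = 0.815462
R(pitot heater controller) = exp(−0.00049 × 400) = 0.822012
R(flight-control processor) = exp(−0.000092 × 400) = 0.963869
R(autopilot servo) = exp(−0.00017 × 400) = 0.934260
R(air-data computer) = exp(−0.00010 × 400) = 0.960789
Parallel (flight-control processor and autopilot servo): 1 − (1 − 0.963869)(1 − 0.934260) = 0.997625
Series (pitot heater controller and [0.997625]): 0.822012 × 0.997625 = 0.820060
Parallel (data-bus coupler and [0.820060]): 1 − (1 − 0.815462)(1 − 0.820060) = 0.966794
Series ([0.966794] and air-data computer): 0.966794 × 0.960789 = 0.9289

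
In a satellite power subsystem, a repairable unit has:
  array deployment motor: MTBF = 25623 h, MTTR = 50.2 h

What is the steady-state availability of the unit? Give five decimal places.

A(array deployment motor) = MTBF/(MTBF+MTTR) = 25623/(25623+50.2) = 0.99804

0.99804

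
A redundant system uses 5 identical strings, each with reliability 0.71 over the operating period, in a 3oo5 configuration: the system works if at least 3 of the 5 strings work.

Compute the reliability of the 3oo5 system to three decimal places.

R = Σ_{i=3}^{5} C(5,i) p^i (1−p)^{5−i} with p = 0.71
C(5,3)·0.71^3·0.29^2 = 0.30100
C(5,4)·0.71^4·0.29^1 = 0.36847
C(5,5)·0.71^5·0.29^0 = 0.18042
Sum = 0.850

0.850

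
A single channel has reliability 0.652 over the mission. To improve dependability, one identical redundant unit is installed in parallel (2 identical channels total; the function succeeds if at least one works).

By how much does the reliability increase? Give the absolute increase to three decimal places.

R_before = 0.652
R_after = 1 − (1 − 0.652)^2 = 0.879
ΔR = 0.879 − 0.652 = 0.227

0.227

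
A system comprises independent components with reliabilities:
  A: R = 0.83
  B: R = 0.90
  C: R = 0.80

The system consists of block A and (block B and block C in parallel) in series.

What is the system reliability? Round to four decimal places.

0.8134

Parallel (B and C): 1 − (1 − 0.900000)(1 − 0.800000) = 0.980000
Series (A and [0.980000]): 0.830000 × 0.980000 = 0.8134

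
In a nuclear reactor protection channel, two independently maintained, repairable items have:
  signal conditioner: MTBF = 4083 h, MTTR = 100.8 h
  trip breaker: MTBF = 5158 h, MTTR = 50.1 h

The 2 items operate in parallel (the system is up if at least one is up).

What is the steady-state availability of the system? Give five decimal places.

0.99977

A(signal conditioner) = MTBF/(MTBF+MTTR) = 4083/(4083+100.8) = 0.975907
A(trip breaker) = MTBF/(MTBF+MTTR) = 5158/(5158+50.1) = 0.990380
Parallel availability: 1 − (1 − 0.975907)(1 − 0.990380) = 0.99977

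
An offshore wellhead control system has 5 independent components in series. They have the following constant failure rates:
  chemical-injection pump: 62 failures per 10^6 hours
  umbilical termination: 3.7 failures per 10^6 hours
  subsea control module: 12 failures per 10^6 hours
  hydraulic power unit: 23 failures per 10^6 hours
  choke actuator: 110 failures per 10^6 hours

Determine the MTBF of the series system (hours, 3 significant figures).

Series of exponential components: λ_sys = Σ λ_i
λ_sys = 0.000062 + 0.0000037 + 0.000012 + 0.000023 + 0.00011 = 2.1070e-04 /h
MTBF = 1 / λ_sys = 4750 h

4750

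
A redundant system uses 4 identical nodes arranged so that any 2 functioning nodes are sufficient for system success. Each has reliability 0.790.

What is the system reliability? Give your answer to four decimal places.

0.9688

R = Σ_{i=2}^{4} C(4,i) p^i (1−p)^{4−i} with p = 0.790
C(4,2)·0.790^2·0.210^2 = 0.165137
C(4,3)·0.790^3·0.210^1 = 0.414153
C(4,4)·0.790^4·0.210^0 = 0.389501
Sum = 0.9688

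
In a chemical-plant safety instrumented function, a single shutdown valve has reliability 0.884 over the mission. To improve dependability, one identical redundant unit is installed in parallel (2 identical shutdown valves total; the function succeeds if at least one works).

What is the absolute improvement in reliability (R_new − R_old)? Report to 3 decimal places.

R_before = 0.884
R_after = 1 − (1 − 0.884)^2 = 0.987
ΔR = 0.987 − 0.884 = 0.103

0.103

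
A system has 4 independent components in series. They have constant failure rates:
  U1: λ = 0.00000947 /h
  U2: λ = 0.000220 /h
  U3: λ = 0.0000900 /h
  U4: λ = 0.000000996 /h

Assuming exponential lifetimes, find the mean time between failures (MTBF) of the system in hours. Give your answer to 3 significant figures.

Series of exponential components: λ_sys = Σ λ_i
λ_sys = 0.00000947 + 0.000220 + 0.0000900 + 0.000000996 = 3.2047e-04 /h
MTBF = 1 / λ_sys = 3120 h

3120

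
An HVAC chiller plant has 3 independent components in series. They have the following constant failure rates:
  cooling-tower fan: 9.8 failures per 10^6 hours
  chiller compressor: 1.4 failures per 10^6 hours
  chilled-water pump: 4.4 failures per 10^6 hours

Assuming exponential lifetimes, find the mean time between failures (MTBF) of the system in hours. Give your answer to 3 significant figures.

64100

Series of exponential components: λ_sys = Σ λ_i
λ_sys = 0.0000098 + 0.0000014 + 0.0000044 = 1.5600e-05 /h
MTBF = 1 / λ_sys = 64100 h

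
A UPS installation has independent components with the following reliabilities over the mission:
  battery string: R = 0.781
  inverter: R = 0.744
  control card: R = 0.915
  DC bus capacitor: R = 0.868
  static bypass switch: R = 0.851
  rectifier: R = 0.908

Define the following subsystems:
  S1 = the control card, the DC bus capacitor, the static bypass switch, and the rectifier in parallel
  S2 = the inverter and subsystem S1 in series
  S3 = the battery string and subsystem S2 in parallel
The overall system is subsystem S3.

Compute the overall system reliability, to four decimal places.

0.9439

Parallel (control card, DC bus capacitor, static bypass switch, and rectifier): 1 − (1 − 0.915000)(1 − 0.868000)(1 − 0.851000)(1 − 0.908000) = 0.999846
Series (inverter and [0.999846]): 0.744000 × 0.999846 = 0.743885
Parallel (battery string and [0.743885]): 1 − (1 − 0.781000)(1 − 0.743885) = 0.9439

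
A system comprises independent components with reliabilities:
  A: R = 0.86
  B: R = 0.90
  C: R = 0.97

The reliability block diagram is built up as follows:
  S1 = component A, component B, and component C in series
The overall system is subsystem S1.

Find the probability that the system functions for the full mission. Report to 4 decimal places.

Series (A, B, and C): 0.860000 × 0.900000 × 0.970000 = 0.7508

0.7508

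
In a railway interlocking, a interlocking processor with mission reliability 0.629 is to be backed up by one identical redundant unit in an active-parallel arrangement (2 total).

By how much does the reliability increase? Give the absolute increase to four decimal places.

0.2334

R_before = 0.629
R_after = 1 − (1 − 0.629)^2 = 0.8624
ΔR = 0.8624 − 0.629 = 0.2334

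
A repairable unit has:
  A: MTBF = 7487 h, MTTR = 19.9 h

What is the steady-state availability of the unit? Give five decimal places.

0.99735

A(A) = MTBF/(MTBF+MTTR) = 7487/(7487+19.9) = 0.99735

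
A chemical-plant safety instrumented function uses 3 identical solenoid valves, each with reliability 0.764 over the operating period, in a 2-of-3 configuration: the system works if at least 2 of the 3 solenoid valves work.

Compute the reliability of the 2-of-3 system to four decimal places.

0.8592

R = Σ_{i=2}^{3} C(3,i) p^i (1−p)^{3−i} with p = 0.764
C(3,2)·0.764^2·0.236^1 = 0.413257
C(3,3)·0.764^3·0.236^0 = 0.445944
Sum = 0.8592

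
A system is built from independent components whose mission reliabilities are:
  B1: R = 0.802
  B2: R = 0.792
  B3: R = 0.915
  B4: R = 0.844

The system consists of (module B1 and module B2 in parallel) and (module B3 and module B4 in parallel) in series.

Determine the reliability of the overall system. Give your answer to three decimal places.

0.946

Parallel (B1 and B2): 1 − (1 − 0.80200)(1 − 0.79200) = 0.95882
Parallel (B3 and B4): 1 − (1 − 0.91500)(1 − 0.84400) = 0.98674
Series ([0.95882] and [0.98674]): 0.95882 × 0.98674 = 0.946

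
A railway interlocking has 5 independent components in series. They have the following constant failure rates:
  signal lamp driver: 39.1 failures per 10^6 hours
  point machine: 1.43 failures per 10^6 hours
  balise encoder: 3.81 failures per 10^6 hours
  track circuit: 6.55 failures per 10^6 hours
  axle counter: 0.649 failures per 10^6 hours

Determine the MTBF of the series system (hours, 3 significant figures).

19400

Series of exponential components: λ_sys = Σ λ_i
λ_sys = 0.0000391 + 0.00000143 + 0.00000381 + 0.00000655 + 0.000000649 = 5.1539e-05 /h
MTBF = 1 / λ_sys = 19400 h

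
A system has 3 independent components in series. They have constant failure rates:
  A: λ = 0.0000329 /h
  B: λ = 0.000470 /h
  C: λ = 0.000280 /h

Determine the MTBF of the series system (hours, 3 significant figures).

Series of exponential components: λ_sys = Σ λ_i
λ_sys = 0.0000329 + 0.000470 + 0.000280 = 7.8290e-04 /h
MTBF = 1 / λ_sys = 1280 h

1280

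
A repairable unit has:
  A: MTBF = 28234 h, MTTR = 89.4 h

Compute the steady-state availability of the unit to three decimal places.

0.997

A(A) = MTBF/(MTBF+MTTR) = 28234/(28234+89.4) = 0.997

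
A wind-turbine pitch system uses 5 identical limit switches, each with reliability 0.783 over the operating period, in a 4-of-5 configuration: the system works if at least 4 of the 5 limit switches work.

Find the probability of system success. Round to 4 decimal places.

R = Σ_{i=4}^{5} C(5,i) p^i (1−p)^{5−i} with p = 0.783
C(5,4)·0.783^4·0.217^1 = 0.407828
C(5,5)·0.783^5·0.217^0 = 0.294313
Sum = 0.7021

0.7021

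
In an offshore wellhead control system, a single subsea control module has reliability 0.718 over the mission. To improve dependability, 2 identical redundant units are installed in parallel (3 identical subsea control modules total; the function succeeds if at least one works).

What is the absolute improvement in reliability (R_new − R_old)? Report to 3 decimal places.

R_before = 0.718
R_after = 1 − (1 − 0.718)^3 = 0.978
ΔR = 0.978 − 0.718 = 0.260

0.260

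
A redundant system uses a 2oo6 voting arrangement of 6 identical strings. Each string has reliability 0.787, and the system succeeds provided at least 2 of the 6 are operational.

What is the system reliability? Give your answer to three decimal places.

R = Σ_{i=2}^{6} C(6,i) p^i (1−p)^{6−i} with p = 0.787
C(6,2)·0.787^2·0.213^4 = 0.01912
C(6,3)·0.787^3·0.213^3 = 0.09421
C(6,4)·0.787^4·0.213^2 = 0.26107
C(6,5)·0.787^5·0.213^1 = 0.38584
C(6,6)·0.787^6·0.213^0 = 0.23760
Sum = 0.998

0.998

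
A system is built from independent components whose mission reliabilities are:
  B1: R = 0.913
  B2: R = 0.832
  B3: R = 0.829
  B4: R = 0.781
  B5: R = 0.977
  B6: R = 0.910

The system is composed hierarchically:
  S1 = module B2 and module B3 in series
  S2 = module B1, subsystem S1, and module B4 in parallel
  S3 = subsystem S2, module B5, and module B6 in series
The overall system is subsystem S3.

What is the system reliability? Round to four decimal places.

Series (B2 and B3): 0.832000 × 0.829000 = 0.689728
Parallel (B1, [0.689728], and B4): 1 − (1 − 0.913000)(1 − 0.689728)(1 − 0.781000) = 0.994088
Series ([0.994088], B5, and B6): 0.994088 × 0.977000 × 0.910000 = 0.8838

0.8838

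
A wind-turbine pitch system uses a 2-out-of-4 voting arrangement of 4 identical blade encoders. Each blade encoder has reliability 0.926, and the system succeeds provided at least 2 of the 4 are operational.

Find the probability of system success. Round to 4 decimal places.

0.9985

R = Σ_{i=2}^{4} C(4,i) p^i (1−p)^{4−i} with p = 0.926
C(4,2)·0.926^2·0.074^2 = 0.028173
C(4,3)·0.926^3·0.074^1 = 0.235031
C(4,4)·0.926^4·0.074^0 = 0.735265
Sum = 0.9985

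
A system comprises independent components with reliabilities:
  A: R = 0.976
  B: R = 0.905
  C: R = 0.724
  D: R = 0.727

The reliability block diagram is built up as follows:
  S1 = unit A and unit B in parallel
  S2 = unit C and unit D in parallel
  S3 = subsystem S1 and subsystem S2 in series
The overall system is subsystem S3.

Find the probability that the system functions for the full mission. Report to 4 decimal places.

Parallel (A and B): 1 − (1 − 0.976000)(1 − 0.905000) = 0.997720
Parallel (C and D): 1 − (1 − 0.724000)(1 − 0.727000) = 0.924652
Series ([0.997720] and [0.924652]): 0.997720 × 0.924652 = 0.9225

0.9225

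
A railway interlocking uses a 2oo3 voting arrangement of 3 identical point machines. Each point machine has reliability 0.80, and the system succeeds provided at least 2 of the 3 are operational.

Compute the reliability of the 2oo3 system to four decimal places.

R = Σ_{i=2}^{3} C(3,i) p^i (1−p)^{3−i} with p = 0.80
C(3,2)·0.80^2·0.20^1 = 0.384000
C(3,3)·0.80^3·0.20^0 = 0.512000
Sum = 0.8960

0.8960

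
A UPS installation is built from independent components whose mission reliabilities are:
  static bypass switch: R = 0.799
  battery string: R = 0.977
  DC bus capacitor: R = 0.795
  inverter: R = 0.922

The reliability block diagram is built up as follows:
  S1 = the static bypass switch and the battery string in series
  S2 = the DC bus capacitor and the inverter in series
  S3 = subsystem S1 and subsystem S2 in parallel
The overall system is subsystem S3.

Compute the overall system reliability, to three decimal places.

Series (static bypass switch and battery string): 0.79900 × 0.97700 = 0.78062
Series (DC bus capacitor and inverter): 0.79500 × 0.92200 = 0.73299
Parallel ([0.78062] and [0.73299]): 1 − (1 − 0.78062)(1 − 0.73299) = 0.941

0.941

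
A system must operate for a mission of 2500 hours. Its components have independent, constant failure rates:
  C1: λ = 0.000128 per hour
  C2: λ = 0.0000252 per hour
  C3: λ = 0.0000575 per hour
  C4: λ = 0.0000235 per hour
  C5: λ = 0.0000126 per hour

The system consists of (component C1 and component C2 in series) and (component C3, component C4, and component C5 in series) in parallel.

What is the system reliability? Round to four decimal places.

R(C1) = exp(−0.000128 × 2500) = 0.726149
R(C2) = exp(−0.0000252 × 2500) = 0.938943
R(C3) = exp(−0.0000575 × 2500) = 0.866104
R(C4) = exp(−0.0000235 × 2500) = 0.942942
R(C5) = exp(−0.0000126 × 2500) = 0.968991
Series (C1 and C2): 0.726149 × 0.938943 = 0.681813
Series (C3, C4, and C5): 0.866104 × 0.942942 × 0.968991 = 0.791361
Parallel ([0.681813] and [0.791361]): 1 − (1 − 0.681813)(1 − 0.791361) = 0.9336

0.9336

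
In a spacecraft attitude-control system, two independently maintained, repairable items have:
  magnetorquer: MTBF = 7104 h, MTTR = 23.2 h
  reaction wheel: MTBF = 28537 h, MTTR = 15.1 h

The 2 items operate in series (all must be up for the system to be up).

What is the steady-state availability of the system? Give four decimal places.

A(magnetorquer) = MTBF/(MTBF+MTTR) = 7104/(7104+23.2) = 0.996745
A(reaction wheel) = MTBF/(MTBF+MTTR) = 28537/(28537+15.1) = 0.999471
Series availability: 0.996745 × 0.999471 = 0.9962

0.9962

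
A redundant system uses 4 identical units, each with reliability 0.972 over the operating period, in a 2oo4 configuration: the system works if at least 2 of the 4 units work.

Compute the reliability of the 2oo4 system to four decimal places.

R = Σ_{i=2}^{4} C(4,i) p^i (1−p)^{4−i} with p = 0.972
C(4,2)·0.972^2·0.028^2 = 0.004444
C(4,3)·0.972^3·0.028^1 = 0.102853
C(4,4)·0.972^4·0.028^0 = 0.892617
Sum = 0.9999

0.9999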